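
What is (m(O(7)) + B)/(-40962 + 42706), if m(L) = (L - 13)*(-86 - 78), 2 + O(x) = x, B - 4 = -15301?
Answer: -13985/1744 ≈ -8.0189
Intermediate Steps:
B = -15297 (B = 4 - 15301 = -15297)
O(x) = -2 + x
m(L) = 2132 - 164*L (m(L) = (-13 + L)*(-164) = 2132 - 164*L)
(m(O(7)) + B)/(-40962 + 42706) = ((2132 - 164*(-2 + 7)) - 15297)/(-40962 + 42706) = ((2132 - 164*5) - 15297)/1744 = ((2132 - 820) - 15297)*(1/1744) = (1312 - 15297)*(1/1744) = -13985*1/1744 = -13985/1744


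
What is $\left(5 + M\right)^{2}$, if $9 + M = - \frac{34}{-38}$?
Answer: $\frac{3481}{361} \approx 9.6427$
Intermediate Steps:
$M = - \frac{154}{19}$ ($M = -9 - \frac{34}{-38} = -9 - - \frac{17}{19} = -9 + \frac{17}{19} = - \frac{154}{19} \approx -8.1053$)
$\left(5 + M\right)^{2} = \left(5 - \frac{154}{19}\right)^{2} = \left(- \frac{59}{19}\right)^{2} = \frac{3481}{361}$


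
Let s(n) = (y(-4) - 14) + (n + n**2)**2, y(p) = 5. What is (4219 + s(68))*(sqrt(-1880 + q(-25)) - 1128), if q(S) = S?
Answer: -24837515472 + 22019074*I*sqrt(1905) ≈ -2.4838e+10 + 9.6105e+8*I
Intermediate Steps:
s(n) = -9 + (n + n**2)**2 (s(n) = (5 - 14) + (n + n**2)**2 = -9 + (n + n**2)**2)
(4219 + s(68))*(sqrt(-1880 + q(-25)) - 1128) = (4219 + (-9 + 68**2*(1 + 68)**2))*(sqrt(-1880 - 25) - 1128) = (4219 + (-9 + 4624*69**2))*(sqrt(-1905) - 1128) = (4219 + (-9 + 4624*4761))*(I*sqrt(1905) - 1128) = (4219 + (-9 + 22014864))*(-1128 + I*sqrt(1905)) = (4219 + 22014855)*(-1128 + I*sqrt(1905)) = 22019074*(-1128 + I*sqrt(1905)) = -24837515472 + 22019074*I*sqrt(1905)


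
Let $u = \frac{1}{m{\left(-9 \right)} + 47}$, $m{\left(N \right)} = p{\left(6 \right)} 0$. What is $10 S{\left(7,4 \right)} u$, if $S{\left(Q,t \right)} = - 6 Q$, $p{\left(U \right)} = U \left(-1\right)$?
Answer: $- \frac{420}{47} \approx -8.9362$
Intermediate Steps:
$p{\left(U \right)} = - U$
$m{\left(N \right)} = 0$ ($m{\left(N \right)} = \left(-1\right) 6 \cdot 0 = \left(-6\right) 0 = 0$)
$u = \frac{1}{47}$ ($u = \frac{1}{0 + 47} = \frac{1}{47} \approx 0.021277$)
$10 S{\left(7,4 \right)} u = 10 \left(\left(-6\right) 7\right) \frac{1}{47} = 10 \left(-42\right) \frac{1}{47} = \left(-420\right) \frac{1}{47} = - \frac{420}{47}$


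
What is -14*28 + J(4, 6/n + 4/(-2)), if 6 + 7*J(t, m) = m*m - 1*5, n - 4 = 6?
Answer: -68826/175 ≈ -393.29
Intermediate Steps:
n = 10 (n = 4 + 6 = 10)
J(t, m) = -11/7 + m²/7 (J(t, m) = -6/7 + (m*m - 1*5)/7 = -6/7 + (m² - 5)/7 = -6/7 + (-5 + m²)/7 = -6/7 + (-5/7 + m²/7) = -11/7 + m²/7)
-14*28 + J(4, 6/n + 4/(-2)) = -14*28 + (-11/7 + (6/10 + 4/(-2))²/7) = -392 + (-11/7 + (6*(⅒) + 4*(-½))²/7) = -392 + (-11/7 + (⅗ - 2)²/7) = -392 + (-11/7 + (-7/5)²/7) = -392 + (-11/7 + (⅐)*(49/25)) = -392 + (-11/7 + 7/25) = -392 - 226/175 = -68826/175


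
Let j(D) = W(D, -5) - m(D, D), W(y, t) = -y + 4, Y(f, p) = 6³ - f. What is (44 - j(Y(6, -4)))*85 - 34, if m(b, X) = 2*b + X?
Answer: 74766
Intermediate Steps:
Y(f, p) = 216 - f
m(b, X) = X + 2*b
W(y, t) = 4 - y
j(D) = 4 - 4*D (j(D) = (4 - D) - (D + 2*D) = (4 - D) - 3*D = 4 - 4*D)
(44 - j(Y(6, -4)))*85 - 34 = (44 - (4 - 4*(216 - 1*6)))*85 - 34 = (44 - (4 - 4*(216 - 6)))*85 - 34 = (44 - (4 - 4*210))*85 - 34 = (44 - (4 - 840))*85 - 34 = (44 - 1*(-836))*85 - 34 = (44 + 836)*85 - 34 = 880*85 - 34 = 74800 - 34 = 74766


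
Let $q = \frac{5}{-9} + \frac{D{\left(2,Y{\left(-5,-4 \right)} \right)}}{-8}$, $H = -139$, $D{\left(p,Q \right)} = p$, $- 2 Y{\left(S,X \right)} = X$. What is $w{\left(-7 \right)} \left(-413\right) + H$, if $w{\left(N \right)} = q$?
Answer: $\frac{6973}{36} \approx 193.69$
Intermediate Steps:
$Y{\left(S,X \right)} = - \frac{X}{2}$
$q = - \frac{29}{36}$ ($q = \frac{5}{-9} + \frac{2}{-8} = 5 \left(- \frac{1}{9}\right) + 2 \left(- \frac{1}{8}\right) = - \frac{5}{9} - \frac{1}{4} = - \frac{29}{36} \approx -0.80556$)
$w{\left(N \right)} = - \frac{29}{36}$
$w{\left(-7 \right)} \left(-413\right) + H = \left(- \frac{29}{36}\right) \left(-413\right) - 139 = \frac{11977}{36} - 139 = \frac{6973}{36}$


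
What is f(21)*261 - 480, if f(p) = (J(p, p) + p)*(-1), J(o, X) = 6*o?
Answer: -38847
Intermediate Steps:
f(p) = -7*p (f(p) = (6*p + p)*(-1) = (7*p)*(-1) = -7*p)
f(21)*261 - 480 = -7*21*261 - 480 = -147*261 - 480 = -38367 - 480 = -38847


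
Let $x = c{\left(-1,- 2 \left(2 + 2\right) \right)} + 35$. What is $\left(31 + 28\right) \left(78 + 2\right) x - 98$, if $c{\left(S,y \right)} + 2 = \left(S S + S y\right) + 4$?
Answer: $217022$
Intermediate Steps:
$c{\left(S,y \right)} = 2 + S^{2} + S y$ ($c{\left(S,y \right)} = -2 + \left(\left(S S + S y\right) + 4\right) = -2 + \left(\left(S^{2} + S y\right) + 4\right) = -2 + \left(4 + S^{2} + S y\right) = 2 + S^{2} + S y$)
$x = 46$ ($x = \left(2 + \left(-1\right)^{2} - - 2 \left(2 + 2\right)\right) + 35 = \left(2 + 1 - \left(-2\right) 4\right) + 35 = \left(2 + 1 - -8\right) + 35 = \left(2 + 1 + 8\right) + 35 = 11 + 35 = 46$)
$\left(31 + 28\right) \left(78 + 2\right) x - 98 = \left(31 + 28\right) \left(78 + 2\right) 46 - 98 = 59 \cdot 80 \cdot 46 - 98 = 4720 \cdot 46 - 98 = 217120 - 98 = 217022$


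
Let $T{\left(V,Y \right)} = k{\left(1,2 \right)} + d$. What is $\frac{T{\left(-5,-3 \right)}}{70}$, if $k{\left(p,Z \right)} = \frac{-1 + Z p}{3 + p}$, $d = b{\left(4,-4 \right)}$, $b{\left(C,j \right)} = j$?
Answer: $- \frac{3}{56} \approx -0.053571$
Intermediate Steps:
$d = -4$
$k{\left(p,Z \right)} = \frac{-1 + Z p}{3 + p}$
$T{\left(V,Y \right)} = - \frac{15}{4}$ ($T{\left(V,Y \right)} = \frac{-1 + 2 \cdot 1}{3 + 1} - 4 = \frac{-1 + 2}{4} - 4 = \frac{1}{4} \cdot 1 - 4 = \frac{1}{4} - 4 = - \frac{15}{4}$)
$\frac{T{\left(-5,-3 \right)}}{70} = - \frac{15}{4 \cdot 70} = \left(- \frac{15}{4}\right) \frac{1}{70} = - \frac{3}{56}$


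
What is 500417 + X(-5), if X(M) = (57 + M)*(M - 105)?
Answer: 494697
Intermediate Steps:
X(M) = (-105 + M)*(57 + M) (X(M) = (57 + M)*(-105 + M) = (-105 + M)*(57 + M))
500417 + X(-5) = 500417 + (-5985 + (-5)**2 - 48*(-5)) = 500417 + (-5985 + 25 + 240) = 500417 - 5720 = 494697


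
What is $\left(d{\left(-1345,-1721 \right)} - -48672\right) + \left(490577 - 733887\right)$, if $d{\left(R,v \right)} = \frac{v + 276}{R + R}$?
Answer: $- \frac{104714955}{538} \approx -1.9464 \cdot 10^{5}$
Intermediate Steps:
$d{\left(R,v \right)} = \frac{276 + v}{2 R}$
$\left(d{\left(-1345,-1721 \right)} - -48672\right) + \left(490577 - 733887\right) = \left(\frac{276 - 1721}{2 \left(-1345\right)} - -48672\right) + \left(490577 - 733887\right) = \left(\frac{1}{2} \left(- \frac{1}{1345}\right) \left(-1445\right) + 48672\right) + \left(490577 - 733887\right) = \left(\frac{289}{538} + 48672\right) - 243310 = \frac{26185825}{538} - 243310 = - \frac{104714955}{538}$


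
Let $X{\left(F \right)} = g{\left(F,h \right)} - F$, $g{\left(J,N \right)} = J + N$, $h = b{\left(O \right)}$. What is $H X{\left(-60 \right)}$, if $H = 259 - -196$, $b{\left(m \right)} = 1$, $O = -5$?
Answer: $455$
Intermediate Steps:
$H = 455$ ($H = 259 + 196 = 455$)
$h = 1$
$X{\left(F \right)} = 1$ ($X{\left(F \right)} = \left(F + 1\right) - F = \left(1 + F\right) - F = 1$)
$H X{\left(-60 \right)} = 455 \cdot 1 = 455$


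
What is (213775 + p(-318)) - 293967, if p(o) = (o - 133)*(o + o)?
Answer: 206644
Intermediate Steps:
p(o) = 2*o*(-133 + o) (p(o) = (-133 + o)*(2*o) = 2*o*(-133 + o))
(213775 + p(-318)) - 293967 = (213775 + 2*(-318)*(-133 - 318)) - 293967 = (213775 + 2*(-318)*(-451)) - 293967 = (213775 + 286836) - 293967 = 500611 - 293967 = 206644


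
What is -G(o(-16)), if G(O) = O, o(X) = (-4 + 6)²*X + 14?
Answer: 50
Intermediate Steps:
o(X) = 14 + 4*X (o(X) = 2²*X + 14 = 4*X + 14 = 14 + 4*X)
-G(o(-16)) = -(14 + 4*(-16)) = -(14 - 64) = -1*(-50) = 50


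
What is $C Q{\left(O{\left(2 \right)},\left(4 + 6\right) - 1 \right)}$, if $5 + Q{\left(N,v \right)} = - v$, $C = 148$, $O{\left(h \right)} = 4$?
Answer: $-2072$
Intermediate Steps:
$Q{\left(N,v \right)} = -5 - v$
$C Q{\left(O{\left(2 \right)},\left(4 + 6\right) - 1 \right)} = 148 \left(-5 - \left(\left(4 + 6\right) - 1\right)\right) = 148 \left(-5 - \left(10 - 1\right)\right) = 148 \left(-5 - 9\right) = 148 \left(-14\right) = -2072$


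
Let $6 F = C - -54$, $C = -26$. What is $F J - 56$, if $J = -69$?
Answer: $-378$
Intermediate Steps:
$F = \frac{14}{3}$ ($F = \frac{-26 - -54}{6} = \frac{-26 + 54}{6} = \frac{1}{6} \cdot 28 = \frac{14}{3} \approx 4.6667$)
$F J - 56 = \frac{14}{3} \left(-69\right) - 56 = -322 - 56 = -378$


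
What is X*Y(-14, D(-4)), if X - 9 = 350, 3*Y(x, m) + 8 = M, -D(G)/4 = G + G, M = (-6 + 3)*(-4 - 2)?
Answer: 3590/3 ≈ 1196.7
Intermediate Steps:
M = 18 (M = -3*(-6) = 18)
D(G) = -8*G (D(G) = -4*(G + G) = -8*G)
Y(x, m) = 10/3 (Y(x, m) = -8/3 + (⅓)*18 = -8/3 + 6 = 10/3)
X = 359 (X = 9 + 350 = 359)
X*Y(-14, D(-4)) = 359*(10/3) = 3590/3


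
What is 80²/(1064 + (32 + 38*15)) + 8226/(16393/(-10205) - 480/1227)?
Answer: -244218655330/59360413 ≈ -4114.2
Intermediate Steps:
80²/(1064 + (32 + 38*15)) + 8226/(16393/(-10205) - 480/1227) = 6400/(1064 + (32 + 570)) + 8226/(16393*(-1/10205) - 480*1/1227) = 6400/(1064 + 602) + 8226/(-1261/785 - 160/409) = 6400/1666 + 8226/(-641349/321065) = 6400*(1/1666) + 8226*(-321065/641349) = 3200/833 - 293453410/71261 = -244218655330/59360413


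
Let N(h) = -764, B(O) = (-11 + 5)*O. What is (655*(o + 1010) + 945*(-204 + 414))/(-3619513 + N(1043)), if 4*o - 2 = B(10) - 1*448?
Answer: -518095/2413518 ≈ -0.21466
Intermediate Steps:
B(O) = -6*O
o = -253/2 (o = ½ + (-6*10 - 1*448)/4 = ½ + (-60 - 448)/4 = ½ + (¼)*(-508) = ½ - 127 = -253/2 ≈ -126.50)
(655*(o + 1010) + 945*(-204 + 414))/(-3619513 + N(1043)) = (655*(-253/2 + 1010) + 945*(-204 + 414))/(-3619513 - 764) = (655*(1767/2) + 945*210)/(-3620277) = (1157385/2 + 198450)*(-1/3620277) = (1554285/2)*(-1/3620277) = -518095/2413518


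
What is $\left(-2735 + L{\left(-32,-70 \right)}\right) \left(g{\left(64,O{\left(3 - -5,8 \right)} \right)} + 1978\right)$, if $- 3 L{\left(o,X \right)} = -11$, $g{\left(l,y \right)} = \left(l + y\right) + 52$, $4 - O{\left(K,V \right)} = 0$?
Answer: $- \frac{17191012}{3} \approx -5.7303 \cdot 10^{6}$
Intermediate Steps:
$O{\left(K,V \right)} = 4$ ($O{\left(K,V \right)} = 4 - 0 = 4 + 0 = 4$)
$g{\left(l,y \right)} = 52 + l + y$
$L{\left(o,X \right)} = \frac{11}{3}$ ($L{\left(o,X \right)} = \left(- \frac{1}{3}\right) \left(-11\right) = \frac{11}{3}$)
$\left(-2735 + L{\left(-32,-70 \right)}\right) \left(g{\left(64,O{\left(3 - -5,8 \right)} \right)} + 1978\right) = \left(-2735 + \frac{11}{3}\right) \left(\left(52 + 64 + 4\right) + 1978\right) = - \frac{8194 \left(120 + 1978\right)}{3} = \left(- \frac{8194}{3}\right) 2098 = - \frac{17191012}{3}$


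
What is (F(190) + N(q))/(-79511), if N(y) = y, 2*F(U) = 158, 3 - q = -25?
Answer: -107/79511 ≈ -0.0013457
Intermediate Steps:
q = 28 (q = 3 - 1*(-25) = 3 + 25 = 28)
F(U) = 79 (F(U) = (½)*158 = 79)
(F(190) + N(q))/(-79511) = (79 + 28)/(-79511) = 107*(-1/79511) = -107/79511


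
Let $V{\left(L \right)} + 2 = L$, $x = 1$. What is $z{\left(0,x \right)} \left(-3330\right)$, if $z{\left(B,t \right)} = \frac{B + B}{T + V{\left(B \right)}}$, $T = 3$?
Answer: $0$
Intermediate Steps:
$V{\left(L \right)} = -2 + L$
$z{\left(B,t \right)} = \frac{2 B}{1 + B}$ ($z{\left(B,t \right)} = \frac{B + B}{3 + \left(-2 + B\right)} = \frac{2 B}{1 + B}$)
$z{\left(0,x \right)} \left(-3330\right) = 2 \cdot 0 \frac{1}{1 + 0} \left(-3330\right) = 2 \cdot 0 \cdot 1^{-1} \left(-3330\right) = 2 \cdot 0 \cdot 1 \left(-3330\right) = 0 \left(-3330\right) = 0$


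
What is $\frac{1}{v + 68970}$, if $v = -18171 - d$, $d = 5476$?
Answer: $\frac{1}{45323} \approx 2.2064 \cdot 10^{-5}$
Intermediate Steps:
$v = -23647$ ($v = -18171 - 5476 = -23647$)
$\frac{1}{v + 68970} = \frac{1}{-23647 + 68970} = \frac{1}{45323}$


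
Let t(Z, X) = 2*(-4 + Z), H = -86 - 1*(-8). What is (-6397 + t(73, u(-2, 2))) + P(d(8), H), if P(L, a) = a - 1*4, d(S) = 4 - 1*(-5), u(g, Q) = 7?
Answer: -6341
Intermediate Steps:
d(S) = 9 (d(S) = 4 + 5 = 9)
H = -78 (H = -86 + 8 = -78)
t(Z, X) = -8 + 2*Z
P(L, a) = -4 + a (P(L, a) = a - 4 = -4 + a)
(-6397 + t(73, u(-2, 2))) + P(d(8), H) = (-6397 + (-8 + 2*73)) + (-4 - 78) = (-6397 + (-8 + 146)) - 82 = (-6397 + 138) - 82 = -6259 - 82 = -6341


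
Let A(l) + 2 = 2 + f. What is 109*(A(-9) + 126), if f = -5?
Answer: 13189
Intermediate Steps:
A(l) = -5 (A(l) = -2 + (2 - 5) = -2 - 3 = -5)
109*(A(-9) + 126) = 109*(-5 + 126) = 109*121 = 13189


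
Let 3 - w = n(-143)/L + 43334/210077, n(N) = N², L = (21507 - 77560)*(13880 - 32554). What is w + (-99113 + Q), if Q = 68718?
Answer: -6683084481558498569/219894680116594 ≈ -30392.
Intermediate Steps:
L = 1046733722 (L = -56053*(-18674) = 1046733722)
w = 614320585376061/219894680116594 (w = 3 - ((-143)²/1046733722 + 43334/210077) = 3 - (20449*(1/1046733722) + 43334*(1/210077)) = 3 - (20449/1046733722 + 43334/210077) = 3 - 1*45363454973721/219894680116594 = 3 - 45363454973721/219894680116594 = 614320585376061/219894680116594 ≈ 2.7937)
w + (-99113 + Q) = 614320585376061/219894680116594 + (-99113 + 68718) = 614320585376061/219894680116594 - 30395 = -6683084481558498569/219894680116594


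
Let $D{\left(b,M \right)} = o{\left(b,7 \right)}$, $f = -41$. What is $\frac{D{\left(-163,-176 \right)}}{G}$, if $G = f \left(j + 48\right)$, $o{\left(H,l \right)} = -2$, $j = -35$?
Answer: $\frac{2}{533} \approx 0.0037523$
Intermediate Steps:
$D{\left(b,M \right)} = -2$
$G = -533$ ($G = - 41 \left(-35 + 48\right) = \left(-41\right) 13 = -533$)
$\frac{D{\left(-163,-176 \right)}}{G} = - \frac{2}{-533} = \left(-2\right) \left(- \frac{1}{533}\right) = \frac{2}{533}$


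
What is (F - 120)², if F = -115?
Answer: 55225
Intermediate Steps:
(F - 120)² = (-115 - 120)² = (-235)² = 55225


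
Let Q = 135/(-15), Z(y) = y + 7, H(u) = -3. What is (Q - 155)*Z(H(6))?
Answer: -656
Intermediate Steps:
Z(y) = 7 + y
Q = -9 (Q = 135*(-1/15) = -9)
(Q - 155)*Z(H(6)) = (-9 - 155)*(7 - 3) = -164*4 = -656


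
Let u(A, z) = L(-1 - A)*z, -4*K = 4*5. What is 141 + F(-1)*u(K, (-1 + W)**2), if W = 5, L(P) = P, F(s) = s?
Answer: 77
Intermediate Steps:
K = -5 ≈ -5.0000
u(A, z) = z*(-1 - A) (u(A, z) = (-1 - A)*z = z*(-1 - A))
141 + F(-1)*u(K, (-1 + W)**2) = 141 - (-1)*(-1 + 5)**2*(1 - 5) = 141 - (-1)*4**2*(-4) = 141 - (-1)*16*(-4) = 141 - 1*64 = 141 - 64 = 77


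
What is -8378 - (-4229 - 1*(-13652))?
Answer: -17801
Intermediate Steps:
-8378 - (-4229 - 1*(-13652)) = -8378 - (-4229 + 13652) = -8378 - 1*9423 = -8378 - 9423 = -17801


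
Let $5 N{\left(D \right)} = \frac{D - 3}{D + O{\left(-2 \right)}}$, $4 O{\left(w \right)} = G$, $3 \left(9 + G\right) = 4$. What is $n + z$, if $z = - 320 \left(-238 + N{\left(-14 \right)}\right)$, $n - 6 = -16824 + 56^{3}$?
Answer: $\frac{44863922}{191} \approx 2.3489 \cdot 10^{5}$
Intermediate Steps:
$G = - \frac{23}{3}$ ($G = -9 + \frac{1}{3} \cdot 4 = -9 + \frac{4}{3} = - \frac{23}{3} \approx -7.6667$)
$O{\left(w \right)} = - \frac{23}{12}$ ($O{\left(w \right)} = \frac{1}{4} \left(- \frac{23}{3}\right) = - \frac{23}{12}$)
$N{\left(D \right)} = \frac{-3 + D}{5 \left(- \frac{23}{12} + D\right)}$ ($N{\left(D \right)} = \frac{\left(D - 3\right) \frac{1}{D - \frac{23}{12}}}{5} = \frac{\left(-3 + D\right) \frac{1}{- \frac{23}{12} + D}}{5} = \frac{\frac{1}{- \frac{23}{12} + D} \left(-3 + D\right)}{5} = \frac{-3 + D}{5 \left(- \frac{23}{12} + D\right)}$)
$n = 158798$ ($n = 6 - \left(16824 - 56^{3}\right) = 6 + \left(-16824 + 175616\right) = 6 + 158792 = 158798$)
$z = \frac{14533504}{191}$ ($z = - 320 \left(-238 + \frac{12 \left(-3 - 14\right)}{5 \left(-23 + 12 \left(-14\right)\right)}\right) = - 320 \left(-238 + \frac{12}{5} \frac{1}{-23 - 168} \left(-17\right)\right) = - 320 \left(-238 + \frac{12}{5} \frac{1}{-191} \left(-17\right)\right) = - 320 \left(-238 + \frac{12}{5} \left(- \frac{1}{191}\right) \left(-17\right)\right) = - 320 \left(-238 + \frac{204}{955}\right) = \left(-320\right) \left(- \frac{227086}{955}\right) = \frac{14533504}{191} \approx 76092.0$)
$n + z = 158798 + \frac{14533504}{191} = \frac{44863922}{191}$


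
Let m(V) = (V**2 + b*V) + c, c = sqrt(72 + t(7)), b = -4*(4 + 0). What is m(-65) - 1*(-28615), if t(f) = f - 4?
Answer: 33880 + 5*sqrt(3) ≈ 33889.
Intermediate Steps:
t(f) = -4 + f
b = -16 (b = -4*4 = -16)
c = 5*sqrt(3) (c = sqrt(72 + (-4 + 7)) = sqrt(72 + 3) = sqrt(75) = 5*sqrt(3) ≈ 8.6602)
m(V) = V**2 - 16*V + 5*sqrt(3) (m(V) = (V**2 - 16*V) + 5*sqrt(3) = V**2 - 16*V + 5*sqrt(3))
m(-65) - 1*(-28615) = ((-65)**2 - 16*(-65) + 5*sqrt(3)) - 1*(-28615) = (4225 + 1040 + 5*sqrt(3)) + 28615 = (5265 + 5*sqrt(3)) + 28615 = 33880 + 5*sqrt(3)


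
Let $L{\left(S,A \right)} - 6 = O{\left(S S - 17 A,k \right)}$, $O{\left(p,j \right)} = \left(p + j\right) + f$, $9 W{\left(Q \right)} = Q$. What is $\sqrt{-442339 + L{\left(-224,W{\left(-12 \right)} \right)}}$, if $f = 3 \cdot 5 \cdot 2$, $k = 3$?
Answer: $\frac{4 i \sqrt{220557}}{3} \approx 626.18 i$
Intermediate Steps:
$W{\left(Q \right)} = \frac{Q}{9}$
$f = 30$ ($f = 15 \cdot 2 = 30$)
$O{\left(p,j \right)} = 30 + j + p$ ($O{\left(p,j \right)} = \left(p + j\right) + 30 = \left(j + p\right) + 30 = 30 + j + p$)
$L{\left(S,A \right)} = 39 + S^{2} - 17 A$ ($L{\left(S,A \right)} = 6 + \left(30 + 3 - \left(17 A - S S\right)\right) = 6 + \left(30 + 3 - \left(- S^{2} + 17 A\right)\right) = 6 + \left(33 + S^{2} - 17 A\right) = 39 + S^{2} - 17 A$)
$\sqrt{-442339 + L{\left(-224,W{\left(-12 \right)} \right)}} = \sqrt{-442339 + \left(39 + \left(-224\right)^{2} - 17 \cdot \frac{1}{9} \left(-12\right)\right)} = \sqrt{-442339 + \left(39 + 50176 - - \frac{68}{3}\right)} = \sqrt{-442339 + \left(39 + 50176 + \frac{68}{3}\right)} = \sqrt{-442339 + \frac{150713}{3}} = \sqrt{- \frac{1176304}{3}} = \frac{4 i \sqrt{220557}}{3}$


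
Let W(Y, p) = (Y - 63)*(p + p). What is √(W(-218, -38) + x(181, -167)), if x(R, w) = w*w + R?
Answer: √49426 ≈ 222.32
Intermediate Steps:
x(R, w) = R + w² (x(R, w) = w² + R = R + w²)
W(Y, p) = 2*p*(-63 + Y) (W(Y, p) = (-63 + Y)*(2*p) = 2*p*(-63 + Y))
√(W(-218, -38) + x(181, -167)) = √(2*(-38)*(-63 - 218) + (181 + (-167)²)) = √(2*(-38)*(-281) + (181 + 27889)) = √(21356 + 28070) = √49426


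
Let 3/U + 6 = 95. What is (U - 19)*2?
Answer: -3376/89 ≈ -37.933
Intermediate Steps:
U = 3/89 (U = 3/(-6 + 95) = 3/89 ≈ 0.033708)
(U - 19)*2 = (3/89 - 19)*2 = -1688/89*2 = -3376/89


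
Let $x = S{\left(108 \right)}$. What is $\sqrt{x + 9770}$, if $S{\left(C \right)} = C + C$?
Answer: $\sqrt{9986} \approx 99.93$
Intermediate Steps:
$S{\left(C \right)} = 2 C$
$x = 216$ ($x = 2 \cdot 108 = 216$)
$\sqrt{x + 9770} = \sqrt{216 + 9770} = \sqrt{9986}$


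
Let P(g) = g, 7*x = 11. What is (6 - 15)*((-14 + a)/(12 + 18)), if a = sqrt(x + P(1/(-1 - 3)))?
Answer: 21/5 - 3*sqrt(259)/140 ≈ 3.8551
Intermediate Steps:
x = 11/7 (x = (1/7)*11 = 11/7 ≈ 1.5714)
a = sqrt(259)/14 (a = sqrt(11/7 + 1/(-1 - 3)) = sqrt(11/7 + 1/(-4)) = sqrt(11/7 - 1/4) = sqrt(37/28) = sqrt(259)/14 ≈ 1.1495)
(6 - 15)*((-14 + a)/(12 + 18)) = (6 - 15)*((-14 + sqrt(259)/14)/(12 + 18)) = -9*(-14 + sqrt(259)/14)/30 = -9*(-7/15 + sqrt(259)/420) = 21/5 - 3*sqrt(259)/140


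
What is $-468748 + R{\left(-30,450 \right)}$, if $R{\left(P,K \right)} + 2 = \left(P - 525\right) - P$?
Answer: $-469275$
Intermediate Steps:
$R{\left(P,K \right)} = -527$ ($R{\left(P,K \right)} = -2 + \left(\left(P - 525\right) - P\right) = -2 + \left(\left(-525 + P\right) - P\right) = -2 - 525 = -527$)
$-468748 + R{\left(-30,450 \right)} = -468748 - 527 = -469275$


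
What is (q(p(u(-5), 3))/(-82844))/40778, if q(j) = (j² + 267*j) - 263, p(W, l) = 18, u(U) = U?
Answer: -4867/3378212632 ≈ -1.4407e-6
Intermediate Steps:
q(j) = -263 + j² + 267*j
(q(p(u(-5), 3))/(-82844))/40778 = ((-263 + 18² + 267*18)/(-82844))/40778 = ((-263 + 324 + 4806)*(-1/82844))*(1/40778) = (4867*(-1/82844))*(1/40778) = -4867/82844*1/40778 = -4867/3378212632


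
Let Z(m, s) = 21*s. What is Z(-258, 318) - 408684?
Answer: -402006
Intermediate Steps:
Z(-258, 318) - 408684 = 21*318 - 408684 = 6678 - 408684 = -402006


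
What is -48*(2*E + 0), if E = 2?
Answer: -192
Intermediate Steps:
-48*(2*E + 0) = -48*(2*2 + 0) = -48*(4 + 0) = -48*4 = -192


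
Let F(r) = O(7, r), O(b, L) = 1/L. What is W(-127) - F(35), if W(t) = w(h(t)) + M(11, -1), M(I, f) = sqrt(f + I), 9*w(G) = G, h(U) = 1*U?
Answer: -4454/315 + sqrt(10) ≈ -10.977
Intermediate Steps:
h(U) = U
w(G) = G/9
M(I, f) = sqrt(I + f)
F(r) = 1/r
W(t) = sqrt(10) + t/9 (W(t) = t/9 + sqrt(11 - 1) = t/9 + sqrt(10) = sqrt(10) + t/9)
W(-127) - F(35) = (sqrt(10) + (1/9)*(-127)) - 1/35 = (sqrt(10) - 127/9) - 1*1/35 = (-127/9 + sqrt(10)) - 1/35 = -4454/315 + sqrt(10)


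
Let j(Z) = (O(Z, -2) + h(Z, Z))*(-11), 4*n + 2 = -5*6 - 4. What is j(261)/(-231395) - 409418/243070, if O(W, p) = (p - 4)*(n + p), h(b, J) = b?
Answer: -9386295532/5624518265 ≈ -1.6688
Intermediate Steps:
n = -9 (n = -1/2 + (-5*6 - 4)/4 = -1/2 + (-30 - 4)/4 = -1/2 + (1/4)*(-34) = -1/2 - 17/2 = -9)
O(W, p) = (-9 + p)*(-4 + p) (O(W, p) = (p - 4)*(-9 + p) = (-4 + p)*(-9 + p) = (-9 + p)*(-4 + p))
j(Z) = -726 - 11*Z (j(Z) = ((36 + (-2)**2 - 13*(-2)) + Z)*(-11) = ((36 + 4 + 26) + Z)*(-11) = (66 + Z)*(-11) = -726 - 11*Z)
j(261)/(-231395) - 409418/243070 = (-726 - 11*261)/(-231395) - 409418/243070 = (-726 - 2871)*(-1/231395) - 409418*1/243070 = -3597*(-1/231395) - 204709/121535 = 3597/231395 - 204709/121535 = -9386295532/5624518265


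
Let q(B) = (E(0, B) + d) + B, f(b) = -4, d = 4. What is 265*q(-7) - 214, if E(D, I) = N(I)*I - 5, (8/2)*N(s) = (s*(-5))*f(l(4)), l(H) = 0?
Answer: 62591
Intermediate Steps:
N(s) = 5*s (N(s) = ((s*(-5))*(-4))/4 = (-5*s*(-4))/4 = (20*s)/4 = 5*s)
E(D, I) = -5 + 5*I² (E(D, I) = (5*I)*I - 5 = 5*I² - 5 = -5 + 5*I²)
q(B) = -1 + B + 5*B² (q(B) = ((-5 + 5*B²) + 4) + B = (-1 + 5*B²) + B = -1 + B + 5*B²)
265*q(-7) - 214 = 265*(-1 - 7 + 5*(-7)²) - 214 = 265*(-1 - 7 + 5*49) - 214 = 265*(-1 - 7 + 245) - 214 = 265*237 - 214 = 62805 - 214 = 62591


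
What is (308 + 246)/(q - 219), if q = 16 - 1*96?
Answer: -554/299 ≈ -1.8528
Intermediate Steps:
q = -80 (q = 16 - 96 = -80)
(308 + 246)/(q - 219) = (308 + 246)/(-80 - 219) = 554/(-299) = 554*(-1/299) = -554/299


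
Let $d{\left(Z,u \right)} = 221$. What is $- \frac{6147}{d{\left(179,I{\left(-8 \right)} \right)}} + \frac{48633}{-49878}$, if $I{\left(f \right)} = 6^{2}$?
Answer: $- \frac{6222509}{216138} \approx -28.79$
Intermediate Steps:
$I{\left(f \right)} = 36$
$- \frac{6147}{d{\left(179,I{\left(-8 \right)} \right)}} + \frac{48633}{-49878} = - \frac{6147}{221} + \frac{48633}{-49878} = \left(-6147\right) \frac{1}{221} + 48633 \left(- \frac{1}{49878}\right) = - \frac{6147}{221} - \frac{16211}{16626} = - \frac{6222509}{216138}$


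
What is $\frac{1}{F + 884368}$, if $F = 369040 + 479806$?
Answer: $\frac{1}{1733214} \approx 5.7696 \cdot 10^{-7}$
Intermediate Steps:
$F = 848846$
$\frac{1}{F + 884368} = \frac{1}{848846 + 884368} = \frac{1}{1733214}$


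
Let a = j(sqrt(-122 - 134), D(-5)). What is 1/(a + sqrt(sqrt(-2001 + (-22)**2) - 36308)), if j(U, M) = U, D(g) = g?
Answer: 1/(sqrt(-36308 + I*sqrt(1517)) + 16*I) ≈ 2.4e-6 - 0.0048415*I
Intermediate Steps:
a = 16*I (a = sqrt(-122 - 134) = sqrt(-256) = 16*I ≈ 16.0*I)
1/(a + sqrt(sqrt(-2001 + (-22)**2) - 36308)) = 1/(16*I + sqrt(sqrt(-2001 + (-22)**2) - 36308)) = 1/(16*I + sqrt(sqrt(-2001 + 484) - 36308)) = 1/(16*I + sqrt(sqrt(-1517) - 36308)) = 1/(16*I + sqrt(I*sqrt(1517) - 36308)) = 1/(16*I + sqrt(-36308 + I*sqrt(1517))) = 1/(sqrt(-36308 + I*sqrt(1517)) + 16*I)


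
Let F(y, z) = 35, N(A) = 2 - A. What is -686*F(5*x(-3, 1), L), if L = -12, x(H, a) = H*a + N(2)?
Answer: -24010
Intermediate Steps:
x(H, a) = H*a (x(H, a) = H*a + (2 - 1*2) = H*a + (2 - 2) = H*a + 0 = H*a)
-686*F(5*x(-3, 1), L) = -686*35 = -24010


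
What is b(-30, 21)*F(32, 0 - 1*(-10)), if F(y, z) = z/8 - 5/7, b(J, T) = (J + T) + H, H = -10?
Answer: -285/28 ≈ -10.179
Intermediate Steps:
b(J, T) = -10 + J + T (b(J, T) = (J + T) - 10 = -10 + J + T)
F(y, z) = -5/7 + z/8 (F(y, z) = z*(⅛) - 5*⅐ = z/8 - 5/7 = -5/7 + z/8)
b(-30, 21)*F(32, 0 - 1*(-10)) = (-10 - 30 + 21)*(-5/7 + (0 - 1*(-10))/8) = -19*(-5/7 + (0 + 10)/8) = -19*(-5/7 + (⅛)*10) = -19*(-5/7 + 5/4) = -19*15/28 = -285/28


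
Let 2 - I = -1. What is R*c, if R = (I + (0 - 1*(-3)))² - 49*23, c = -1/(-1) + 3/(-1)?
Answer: 2182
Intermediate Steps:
I = 3 (I = 2 - 1*(-1) = 2 + 1 = 3)
c = -2 (c = -1*(-1) + 3*(-1) = 1 - 3 = -2)
R = -1091 (R = (3 + (0 - 1*(-3)))² - 49*23 = (3 + (0 + 3))² - 1127 = (3 + 3)² - 1127 = 6² - 1127 = 36 - 1127 = -1091)
R*c = -1091*(-2) = 2182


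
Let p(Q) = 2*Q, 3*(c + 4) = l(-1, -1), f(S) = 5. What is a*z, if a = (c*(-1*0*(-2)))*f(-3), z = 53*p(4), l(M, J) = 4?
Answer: 0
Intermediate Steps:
c = -8/3 (c = -4 + (1/3)*4 = -4 + 4/3 = -8/3 ≈ -2.6667)
z = 424 (z = 53*(2*4) = 53*8 = 424)
a = 0 (a = -8*(-1*0)*(-2)/3*5 = -0*(-2)*5 = -8/3*0*5 = 0*5 = 0)
a*z = 0*424 = 0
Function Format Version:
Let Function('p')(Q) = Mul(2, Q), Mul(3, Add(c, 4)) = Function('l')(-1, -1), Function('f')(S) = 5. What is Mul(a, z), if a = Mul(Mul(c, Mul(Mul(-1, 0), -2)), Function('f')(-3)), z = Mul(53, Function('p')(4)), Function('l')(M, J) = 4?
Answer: 0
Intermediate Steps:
c = Rational(-8, 3) (c = Add(-4, Mul(Rational(1, 3), 4)) = Add(-4, Rational(4, 3)) = Rational(-8, 3) ≈ -2.6667)
z = 424 (z = Mul(53, Mul(2, 4)) = Mul(53, 8) = 424)
a = 0 (a = Mul(Mul(Rational(-8, 3), Mul(Mul(-1, 0), -2)), 5) = Mul(Mul(Rational(-8, 3), Mul(0, -2)), 5) = Mul(Mul(Rational(-8, 3), 0), 5) = Mul(0, 5) = 0)
Mul(a, z) = Mul(0, 424) = 0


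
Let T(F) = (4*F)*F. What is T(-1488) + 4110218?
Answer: 12966794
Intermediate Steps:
T(F) = 4*F**2
T(-1488) + 4110218 = 4*(-1488)**2 + 4110218 = 4*2214144 + 4110218 = 8856576 + 4110218 = 12966794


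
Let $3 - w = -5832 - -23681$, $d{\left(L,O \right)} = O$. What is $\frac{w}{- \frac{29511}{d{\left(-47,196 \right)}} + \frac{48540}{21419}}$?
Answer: $\frac{74919720904}{622582269} \approx 120.34$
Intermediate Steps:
$w = -17846$ ($w = 3 - \left(-5832 - -23681\right) = 3 - \left(-5832 + 23681\right) = 3 - 17849 = -17846$)
$\frac{w}{- \frac{29511}{d{\left(-47,196 \right)}} + \frac{48540}{21419}} = - \frac{17846}{- \frac{29511}{196} + \frac{48540}{21419}} = - \frac{17846}{- \frac{622582269}{4198124}} = \left(-17846\right) \left(- \frac{4198124}{622582269}\right) = \frac{74919720904}{622582269}$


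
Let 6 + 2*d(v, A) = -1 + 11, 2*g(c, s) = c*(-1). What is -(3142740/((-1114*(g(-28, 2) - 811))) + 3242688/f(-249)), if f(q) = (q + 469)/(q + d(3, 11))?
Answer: 88890473715786/24416095 ≈ 3.6407e+6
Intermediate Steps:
g(c, s) = -c/2 (g(c, s) = (c*(-1))/2 = (-c)/2 = -c/2)
d(v, A) = 2 (d(v, A) = -3 + (-1 + 11)/2 = -3 + (½)*10 = -3 + 5 = 2)
f(q) = (469 + q)/(2 + q) (f(q) = (q + 469)/(q + 2) = (469 + q)/(2 + q))
-(3142740/((-1114*(g(-28, 2) - 811))) + 3242688/f(-249)) = -(3142740/((-1114*(-½*(-28) - 811))) + 3242688/(((469 - 249)/(2 - 249)))) = -(3142740/((-1114*(14 - 811))) + 3242688/((220/(-247)))) = -(3142740/((-1114*(-797))) + 3242688/((-1/247*220))) = -(3142740/887858 + 3242688/(-220/247)) = -(3142740*(1/887858) + 3242688*(-247/220)) = -(1571370/443929 - 200235984/55) = -1*(-88890473715786/24416095) = 88890473715786/24416095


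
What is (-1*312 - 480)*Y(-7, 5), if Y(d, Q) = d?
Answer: 5544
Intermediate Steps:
(-1*312 - 480)*Y(-7, 5) = (-1*312 - 480)*(-7) = (-312 - 480)*(-7) = -792*(-7) = 5544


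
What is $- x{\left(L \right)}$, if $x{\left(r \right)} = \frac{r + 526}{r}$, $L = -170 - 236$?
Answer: $\frac{60}{203} \approx 0.29557$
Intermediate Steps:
$L = -406$
$x{\left(r \right)} = \frac{526 + r}{r}$
$- x{\left(L \right)} = - \frac{526 - 406}{-406} = - \frac{\left(-1\right) 120}{406} = \left(-1\right) \left(- \frac{60}{203}\right) = \frac{60}{203}$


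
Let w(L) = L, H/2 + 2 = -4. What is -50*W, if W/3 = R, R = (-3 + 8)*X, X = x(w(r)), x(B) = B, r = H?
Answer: 9000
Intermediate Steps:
H = -12 (H = -4 + 2*(-4) = -4 - 8 = -12)
r = -12
X = -12
R = -60 (R = (-3 + 8)*(-12) = 5*(-12) = -60)
W = -180 (W = 3*(-60) = -180)
-50*W = -50*(-180) = 9000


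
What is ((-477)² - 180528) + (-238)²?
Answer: 103645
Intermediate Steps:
((-477)² - 180528) + (-238)² = (227529 - 180528) + 56644 = 47001 + 56644 = 103645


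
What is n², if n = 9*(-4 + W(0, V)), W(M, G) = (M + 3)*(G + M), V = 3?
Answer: 2025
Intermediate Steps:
W(M, G) = (3 + M)*(G + M)
n = 45 (n = 9*(-4 + (0² + 3*3 + 3*0 + 3*0)) = 9*(-4 + (0 + 9 + 0 + 0)) = 9*(-4 + 9) = 9*5 = 45)
n² = 45² = 2025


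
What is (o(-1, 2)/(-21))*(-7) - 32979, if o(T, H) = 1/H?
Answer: -197873/6 ≈ -32979.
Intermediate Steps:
(o(-1, 2)/(-21))*(-7) - 32979 = (1/(-21*2))*(-7) - 32979 = -1/21*½*(-7) - 32979 = -1/42*(-7) - 32979 = ⅙ - 32979 = -197873/6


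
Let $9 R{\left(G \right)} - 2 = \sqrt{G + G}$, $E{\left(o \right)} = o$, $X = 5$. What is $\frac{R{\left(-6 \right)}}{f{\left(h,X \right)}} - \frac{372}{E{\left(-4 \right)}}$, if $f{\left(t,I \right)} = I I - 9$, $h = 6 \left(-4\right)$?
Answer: $\frac{6697}{72} + \frac{i \sqrt{3}}{72} \approx 93.014 + 0.024056 i$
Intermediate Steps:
$h = -24$
$f{\left(t,I \right)} = -9 + I^{2}$ ($f{\left(t,I \right)} = I^{2} - 9 = -9 + I^{2}$)
$R{\left(G \right)} = \frac{2}{9} + \frac{\sqrt{2} \sqrt{G}}{9}$ ($R{\left(G \right)} = \frac{2}{9} + \frac{\sqrt{G + G}}{9} = \frac{2}{9} + \frac{\sqrt{2 G}}{9} = \frac{2}{9} + \frac{\sqrt{2} \sqrt{G}}{9}$)
$\frac{R{\left(-6 \right)}}{f{\left(h,X \right)}} - \frac{372}{E{\left(-4 \right)}} = \frac{\frac{2}{9} + \frac{\sqrt{2} \sqrt{-6}}{9}}{-9 + 5^{2}} - \frac{372}{-4} = \frac{\frac{2}{9} + \frac{\sqrt{2} i \sqrt{6}}{9}}{-9 + 25} - -93 = \frac{\frac{2}{9} + \frac{2 i \sqrt{3}}{9}}{16} + 93 = \left(\frac{2}{9} + \frac{2 i \sqrt{3}}{9}\right) \frac{1}{16} + 93 = \left(\frac{1}{72} + \frac{i \sqrt{3}}{72}\right) + 93 = \frac{6697}{72} + \frac{i \sqrt{3}}{72}$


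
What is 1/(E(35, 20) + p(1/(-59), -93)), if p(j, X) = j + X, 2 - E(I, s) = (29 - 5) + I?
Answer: -59/8851 ≈ -0.0066659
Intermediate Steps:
E(I, s) = -22 - I (E(I, s) = 2 - ((29 - 5) + I) = 2 - (24 + I) = 2 + (-24 - I) = -22 - I)
p(j, X) = X + j
1/(E(35, 20) + p(1/(-59), -93)) = 1/((-22 - 1*35) + (-93 + 1/(-59))) = 1/((-22 - 35) + (-93 - 1/59)) = 1/(-57 - 5488/59) = 1/(-8851/59) = -59/8851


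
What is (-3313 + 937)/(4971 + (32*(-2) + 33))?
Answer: -594/1235 ≈ -0.48097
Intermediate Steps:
(-3313 + 937)/(4971 + (32*(-2) + 33)) = -2376/(4971 + (-64 + 33)) = -2376/(4971 - 31) = -2376/4940 = -2376*1/4940 = -594/1235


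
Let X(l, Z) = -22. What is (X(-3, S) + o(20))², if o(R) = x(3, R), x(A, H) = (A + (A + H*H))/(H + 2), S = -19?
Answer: 1521/121 ≈ 12.570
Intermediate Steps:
x(A, H) = (H² + 2*A)/(2 + H) (x(A, H) = (A + (A + H²))/(2 + H) = (H² + 2*A)/(2 + H))
o(R) = (6 + R²)/(2 + R) (o(R) = (R² + 2*3)/(2 + R) = (R² + 6)/(2 + R) = (6 + R²)/(2 + R))
(X(-3, S) + o(20))² = (-22 + (6 + 20²)/(2 + 20))² = (-22 + (6 + 400)/22)² = (-22 + (1/22)*406)² = (-22 + 203/11)² = (-39/11)² = 1521/121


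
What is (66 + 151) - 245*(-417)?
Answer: 102382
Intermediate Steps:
(66 + 151) - 245*(-417) = 217 + 102165 = 102382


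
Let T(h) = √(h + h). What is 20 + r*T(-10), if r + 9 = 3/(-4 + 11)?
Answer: 20 - 120*I*√5/7 ≈ 20.0 - 38.333*I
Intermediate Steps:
T(h) = √2*√h (T(h) = √(2*h) = √2*√h)
r = -60/7 (r = -9 + 3/(-4 + 11) = -9 + 3/7 = -60/7 ≈ -8.5714)
20 + r*T(-10) = 20 - 60*√2*√(-10)/7 = 20 - 60*√2*I*√10/7 = 20 - 120*I*√5/7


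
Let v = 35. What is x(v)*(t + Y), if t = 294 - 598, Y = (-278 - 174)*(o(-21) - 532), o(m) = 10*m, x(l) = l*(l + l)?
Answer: 820946000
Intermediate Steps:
x(l) = 2*l² (x(l) = l*(2*l) = 2*l²)
Y = 335384 (Y = (-278 - 174)*(10*(-21) - 532) = -452*(-210 - 532) = -452*(-742) = 335384)
t = -304
x(v)*(t + Y) = (2*35²)*(-304 + 335384) = (2*1225)*335080 = 2450*335080 = 820946000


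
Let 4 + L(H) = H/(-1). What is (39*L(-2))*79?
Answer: -6162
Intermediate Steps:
L(H) = -4 - H (L(H) = -4 + H/(-1) = -4 + H*(-1) = -4 - H)
(39*L(-2))*79 = (39*(-4 - 1*(-2)))*79 = (39*(-4 + 2))*79 = (39*(-2))*79 = -78*79 = -6162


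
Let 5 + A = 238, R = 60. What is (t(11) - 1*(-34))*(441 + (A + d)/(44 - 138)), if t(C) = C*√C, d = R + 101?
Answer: 698020/47 + 225830*√11/47 ≈ 30788.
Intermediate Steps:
A = 233 (A = -5 + 238 = 233)
d = 161 (d = 60 + 101 = 161)
t(C) = C^(3/2)
(t(11) - 1*(-34))*(441 + (A + d)/(44 - 138)) = (11^(3/2) - 1*(-34))*(441 + (233 + 161)/(44 - 138)) = (11*√11 + 34)*(441 + 394/(-94)) = (34 + 11*√11)*(441 + 394*(-1/94)) = (34 + 11*√11)*(441 - 197/47) = (34 + 11*√11)*(20530/47) = 698020/47 + 225830*√11/47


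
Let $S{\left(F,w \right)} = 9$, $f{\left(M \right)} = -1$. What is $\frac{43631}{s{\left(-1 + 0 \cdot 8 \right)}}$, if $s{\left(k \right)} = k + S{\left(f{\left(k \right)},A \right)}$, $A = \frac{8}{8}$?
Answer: $\frac{43631}{8} \approx 5453.9$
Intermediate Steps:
$A = 1$ ($A = 8 \cdot \frac{1}{8} = 1$)
$s{\left(k \right)} = 9 + k$ ($s{\left(k \right)} = k + 9 = 9 + k$)
$\frac{43631}{s{\left(-1 + 0 \cdot 8 \right)}} = \frac{43631}{9 + \left(-1 + 0 \cdot 8\right)} = \frac{43631}{9 + \left(-1 + 0\right)} = \frac{43631}{9 - 1} = \frac{43631}{8}$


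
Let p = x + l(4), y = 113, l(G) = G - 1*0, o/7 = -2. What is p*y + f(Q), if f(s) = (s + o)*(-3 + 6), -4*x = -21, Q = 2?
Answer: 4037/4 ≈ 1009.3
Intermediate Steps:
o = -14 (o = 7*(-2) = -14)
l(G) = G (l(G) = G + 0 = G)
x = 21/4 (x = -¼*(-21) = 21/4 ≈ 5.2500)
f(s) = -42 + 3*s (f(s) = (s - 14)*(-3 + 6) = (-14 + s)*3 = -42 + 3*s)
p = 37/4 (p = 21/4 + 4 = 37/4 ≈ 9.2500)
p*y + f(Q) = (37/4)*113 + (-42 + 3*2) = 4181/4 + (-42 + 6) = 4181/4 - 36 = 4037/4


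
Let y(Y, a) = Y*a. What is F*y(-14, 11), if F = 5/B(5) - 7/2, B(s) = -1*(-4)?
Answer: 693/2 ≈ 346.50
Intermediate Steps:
B(s) = 4
F = -9/4 (F = 5/4 - 7/2 = -9/4 ≈ -2.2500)
F*y(-14, 11) = -(-63)*11/2 = -9/4*(-154) = 693/2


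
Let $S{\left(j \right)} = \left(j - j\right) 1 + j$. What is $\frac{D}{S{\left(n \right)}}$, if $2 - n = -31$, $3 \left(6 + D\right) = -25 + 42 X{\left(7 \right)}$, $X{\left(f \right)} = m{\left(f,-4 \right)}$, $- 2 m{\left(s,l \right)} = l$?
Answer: $\frac{41}{99} \approx 0.41414$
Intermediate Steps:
$m{\left(s,l \right)} = - \frac{l}{2}$
$X{\left(f \right)} = 2$ ($X{\left(f \right)} = \left(- \frac{1}{2}\right) \left(-4\right) = 2$)
$D = \frac{41}{3}$ ($D = -6 + \frac{-25 + 42 \cdot 2}{3} = -6 + \frac{-25 + 84}{3} = -6 + \frac{1}{3} \cdot 59 = -6 + \frac{59}{3} = \frac{41}{3} \approx 13.667$)
$n = 33$ ($n = 2 - -31 = 2 + 31 = 33$)
$S{\left(j \right)} = j$ ($S{\left(j \right)} = 0 \cdot 1 + j = 0 + j = j$)
$\frac{D}{S{\left(n \right)}} = \frac{41}{3 \cdot 33} = \frac{41}{3} \cdot \frac{1}{33} = \frac{41}{99}$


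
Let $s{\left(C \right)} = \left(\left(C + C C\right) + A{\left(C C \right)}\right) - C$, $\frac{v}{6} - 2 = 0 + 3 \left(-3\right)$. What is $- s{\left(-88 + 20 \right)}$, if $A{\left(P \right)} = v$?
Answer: $-4582$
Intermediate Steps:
$v = -42$ ($v = 12 + 6 \left(0 + 3 \left(-3\right)\right) = 12 + 6 \left(0 - 9\right) = 12 + 6 \left(-9\right) = 12 - 54 = -42$)
$A{\left(P \right)} = -42$
$s{\left(C \right)} = -42 + C^{2}$ ($s{\left(C \right)} = \left(\left(C + C C\right) - 42\right) - C = \left(\left(C + C^{2}\right) - 42\right) - C = \left(-42 + C + C^{2}\right) - C = -42 + C^{2}$)
$- s{\left(-88 + 20 \right)} = - (-42 + \left(-88 + 20\right)^{2}) = - (-42 + \left(-68\right)^{2}) = - (-42 + 4624) = \left(-1\right) 4582 = -4582$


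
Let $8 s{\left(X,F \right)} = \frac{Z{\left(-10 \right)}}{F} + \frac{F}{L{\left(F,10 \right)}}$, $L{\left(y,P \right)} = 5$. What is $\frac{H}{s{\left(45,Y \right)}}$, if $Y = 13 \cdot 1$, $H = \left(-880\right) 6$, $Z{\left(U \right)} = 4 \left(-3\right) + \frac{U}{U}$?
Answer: $- \frac{457600}{19} \approx -24084.0$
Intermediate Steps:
$Z{\left(U \right)} = -11$ ($Z{\left(U \right)} = -12 + 1 = -11$)
$H = -5280$
$Y = 13$
$s{\left(X,F \right)} = - \frac{11}{8 F} + \frac{F}{40}$ ($s{\left(X,F \right)} = \frac{- \frac{11}{F} + \frac{F}{5}}{8} = - \frac{11}{8 F} + \frac{F}{40}$)
$\frac{H}{s{\left(45,Y \right)}} = - \frac{5280}{\frac{1}{40} \cdot \frac{1}{13} \left(-55 + 13^{2}\right)} = - \frac{5280}{\frac{1}{40} \cdot \frac{1}{13} \left(-55 + 169\right)} = - \frac{5280}{\frac{1}{40} \cdot \frac{1}{13} \cdot 114} = - \frac{5280}{\frac{57}{260}} = \left(-5280\right) \frac{260}{57} = - \frac{457600}{19}$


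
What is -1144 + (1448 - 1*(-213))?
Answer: 517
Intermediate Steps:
-1144 + (1448 - 1*(-213)) = -1144 + (1448 + 213) = -1144 + 1661 = 517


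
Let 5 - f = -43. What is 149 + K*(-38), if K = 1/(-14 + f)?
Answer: 2514/17 ≈ 147.88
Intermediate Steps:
f = 48 (f = 5 - 1*(-43) = 5 + 43 = 48)
K = 1/34 (K = 1/(-14 + 48) = 1/34 ≈ 0.029412)
149 + K*(-38) = 149 + (1/34)*(-38) = 149 - 19/17 = 2514/17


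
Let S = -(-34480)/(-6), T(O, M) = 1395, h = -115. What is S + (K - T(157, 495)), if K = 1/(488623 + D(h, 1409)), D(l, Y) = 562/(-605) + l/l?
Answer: -2111197774445/295616958 ≈ -7141.7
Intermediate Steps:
D(l, Y) = 43/605 (D(l, Y) = 562*(-1/605) + 1 = -562/605 + 1 = 43/605)
K = 605/295616958 (K = 1/(488623 + 43/605) = 1/(295616958/605) = 605/295616958 ≈ 2.0466e-6)
S = -17240/3 (S = -(-34480)*(-1)/6 = -3448*5/3 = -17240/3 ≈ -5746.7)
S + (K - T(157, 495)) = -17240/3 + (605/295616958 - 1*1395) = -17240/3 + (605/295616958 - 1395) = -17240/3 - 412385655805/295616958 = -2111197774445/295616958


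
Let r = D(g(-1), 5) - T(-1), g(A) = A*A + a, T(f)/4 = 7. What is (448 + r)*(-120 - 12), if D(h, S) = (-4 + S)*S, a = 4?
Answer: -56100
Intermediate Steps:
T(f) = 28 (T(f) = 4*7 = 28)
g(A) = 4 + A² (g(A) = A*A + 4 = A² + 4 = 4 + A²)
D(h, S) = S*(-4 + S)
r = -23 (r = 5*(-4 + 5) - 1*28 = 5*1 - 28 = 5 - 28 = -23)
(448 + r)*(-120 - 12) = (448 - 23)*(-120 - 12) = 425*(-132) = -56100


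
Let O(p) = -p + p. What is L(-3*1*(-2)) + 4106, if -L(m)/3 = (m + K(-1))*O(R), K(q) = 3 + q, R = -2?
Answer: 4106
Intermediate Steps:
O(p) = 0
L(m) = 0 (L(m) = -3*(m + (3 - 1))*0 = -3*(m + 2)*0 = -3*(2 + m)*0 = -3*0 = 0)
L(-3*1*(-2)) + 4106 = 0 + 4106 = 4106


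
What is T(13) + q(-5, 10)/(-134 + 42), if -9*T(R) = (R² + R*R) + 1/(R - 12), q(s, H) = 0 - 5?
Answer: -10381/276 ≈ -37.612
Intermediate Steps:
q(s, H) = -5
T(R) = -2*R²/9 - 1/(9*(-12 + R)) (T(R) = -((R² + R*R) + 1/(R - 12))/9 = -((R² + R²) + 1/(-12 + R))/9 = -(2*R² + 1/(-12 + R))/9 = -(1/(-12 + R) + 2*R²)/9 = -2*R²/9 - 1/(9*(-12 + R)))
T(13) + q(-5, 10)/(-134 + 42) = (-1 - 2*13³ + 24*13²)/(9*(-12 + 13)) - 5/(-134 + 42) = (⅑)*(-1 - 2*2197 + 24*169)/1 - 5/(-92) = (⅑)*1*(-1 - 4394 + 4056) - 1/92*(-5) = (⅑)*1*(-339) + 5/92 = -113/3 + 5/92 = -10381/276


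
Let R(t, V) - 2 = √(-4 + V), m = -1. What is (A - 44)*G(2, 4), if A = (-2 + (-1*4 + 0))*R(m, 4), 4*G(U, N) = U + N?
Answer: -84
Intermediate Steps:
R(t, V) = 2 + √(-4 + V)
G(U, N) = N/4 + U/4 (G(U, N) = (U + N)/4 = (N + U)/4 = N/4 + U/4)
A = -12 (A = (-2 + (-1*4 + 0))*(2 + √(-4 + 4)) = (-2 + (-4 + 0))*(2 + √0) = (-2 - 4)*(2 + 0) = -6*2 = -12)
(A - 44)*G(2, 4) = (-12 - 44)*((¼)*4 + (¼)*2) = -56*(1 + ½) = -56*3/2 = -84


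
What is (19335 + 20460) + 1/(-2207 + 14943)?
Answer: 506829121/12736 ≈ 39795.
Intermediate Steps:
(19335 + 20460) + 1/(-2207 + 14943) = 39795 + 1/12736 = 506829121/12736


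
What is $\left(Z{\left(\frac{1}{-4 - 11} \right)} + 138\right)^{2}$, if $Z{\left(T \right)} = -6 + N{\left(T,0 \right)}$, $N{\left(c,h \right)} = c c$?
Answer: $\frac{882149401}{50625} \approx 17425.0$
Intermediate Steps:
$N{\left(c,h \right)} = c^{2}$
$Z{\left(T \right)} = -6 + T^{2}$
$\left(Z{\left(\frac{1}{-4 - 11} \right)} + 138\right)^{2} = \left(\left(-6 + \left(\frac{1}{-4 - 11}\right)^{2}\right) + 138\right)^{2} = \left(\left(-6 + \left(\frac{1}{-15}\right)^{2}\right) + 138\right)^{2} = \left(\left(-6 + \left(- \frac{1}{15}\right)^{2}\right) + 138\right)^{2} = \left(\left(-6 + \frac{1}{225}\right) + 138\right)^{2} = \left(- \frac{1349}{225} + 138\right)^{2} = \left(\frac{29701}{225}\right)^{2} = \frac{882149401}{50625}$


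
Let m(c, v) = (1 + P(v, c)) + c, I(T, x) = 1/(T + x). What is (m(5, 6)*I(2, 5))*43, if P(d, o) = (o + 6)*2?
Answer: 172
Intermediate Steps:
P(d, o) = 12 + 2*o (P(d, o) = (6 + o)*2 = 12 + 2*o)
m(c, v) = 13 + 3*c (m(c, v) = (1 + (12 + 2*c)) + c = (13 + 2*c) + c = 13 + 3*c)
(m(5, 6)*I(2, 5))*43 = ((13 + 3*5)/(2 + 5))*43 = ((13 + 15)/7)*43 = (28*(⅐))*43 = 4*43 = 172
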